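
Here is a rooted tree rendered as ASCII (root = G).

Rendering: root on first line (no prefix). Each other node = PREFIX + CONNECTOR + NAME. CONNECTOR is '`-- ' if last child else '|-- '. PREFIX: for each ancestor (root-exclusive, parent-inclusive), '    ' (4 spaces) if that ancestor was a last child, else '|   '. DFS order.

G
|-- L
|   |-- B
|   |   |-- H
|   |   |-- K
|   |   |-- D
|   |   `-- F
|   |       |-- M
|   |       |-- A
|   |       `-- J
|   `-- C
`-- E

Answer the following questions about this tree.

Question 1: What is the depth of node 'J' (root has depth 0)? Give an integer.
Answer: 4

Derivation:
Path from root to J: G -> L -> B -> F -> J
Depth = number of edges = 4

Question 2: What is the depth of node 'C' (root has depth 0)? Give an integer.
Path from root to C: G -> L -> C
Depth = number of edges = 2

Answer: 2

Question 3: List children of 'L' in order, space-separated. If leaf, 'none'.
Node L's children (from adjacency): B, C

Answer: B C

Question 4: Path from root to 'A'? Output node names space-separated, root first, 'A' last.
Answer: G L B F A

Derivation:
Walk down from root: G -> L -> B -> F -> A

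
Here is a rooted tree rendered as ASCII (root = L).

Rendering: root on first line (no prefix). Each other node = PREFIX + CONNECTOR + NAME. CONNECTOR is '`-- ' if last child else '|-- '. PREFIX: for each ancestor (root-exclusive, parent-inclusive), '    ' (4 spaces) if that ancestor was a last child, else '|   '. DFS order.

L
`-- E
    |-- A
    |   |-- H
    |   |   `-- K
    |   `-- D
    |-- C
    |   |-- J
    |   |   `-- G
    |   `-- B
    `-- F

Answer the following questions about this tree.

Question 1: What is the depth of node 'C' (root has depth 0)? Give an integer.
Answer: 2

Derivation:
Path from root to C: L -> E -> C
Depth = number of edges = 2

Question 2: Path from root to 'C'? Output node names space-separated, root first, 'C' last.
Walk down from root: L -> E -> C

Answer: L E C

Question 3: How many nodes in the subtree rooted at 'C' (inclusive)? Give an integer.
Answer: 4

Derivation:
Subtree rooted at C contains: B, C, G, J
Count = 4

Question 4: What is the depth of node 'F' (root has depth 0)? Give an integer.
Answer: 2

Derivation:
Path from root to F: L -> E -> F
Depth = number of edges = 2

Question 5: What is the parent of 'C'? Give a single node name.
Answer: E

Derivation:
Scan adjacency: C appears as child of E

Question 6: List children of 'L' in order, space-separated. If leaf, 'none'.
Answer: E

Derivation:
Node L's children (from adjacency): E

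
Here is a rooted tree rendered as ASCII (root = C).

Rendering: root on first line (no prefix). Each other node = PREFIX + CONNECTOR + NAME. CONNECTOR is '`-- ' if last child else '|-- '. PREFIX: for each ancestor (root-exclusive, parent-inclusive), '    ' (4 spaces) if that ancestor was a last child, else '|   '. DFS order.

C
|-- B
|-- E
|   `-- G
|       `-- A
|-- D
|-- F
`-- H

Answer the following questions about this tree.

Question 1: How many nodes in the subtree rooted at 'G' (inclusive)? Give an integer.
Subtree rooted at G contains: A, G
Count = 2

Answer: 2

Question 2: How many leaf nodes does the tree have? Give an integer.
Leaves (nodes with no children): A, B, D, F, H

Answer: 5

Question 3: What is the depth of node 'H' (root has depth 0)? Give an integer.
Answer: 1

Derivation:
Path from root to H: C -> H
Depth = number of edges = 1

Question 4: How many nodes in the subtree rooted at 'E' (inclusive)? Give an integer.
Answer: 3

Derivation:
Subtree rooted at E contains: A, E, G
Count = 3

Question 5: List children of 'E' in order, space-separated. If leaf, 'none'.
Answer: G

Derivation:
Node E's children (from adjacency): G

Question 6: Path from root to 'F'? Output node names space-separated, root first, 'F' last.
Walk down from root: C -> F

Answer: C F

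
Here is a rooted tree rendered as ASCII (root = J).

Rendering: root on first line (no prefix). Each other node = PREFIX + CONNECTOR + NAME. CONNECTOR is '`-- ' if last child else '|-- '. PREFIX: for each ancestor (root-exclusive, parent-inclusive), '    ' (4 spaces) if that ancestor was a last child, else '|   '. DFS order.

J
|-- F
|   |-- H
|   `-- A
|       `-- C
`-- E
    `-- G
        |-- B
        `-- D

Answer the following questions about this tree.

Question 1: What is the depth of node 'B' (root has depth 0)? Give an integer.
Answer: 3

Derivation:
Path from root to B: J -> E -> G -> B
Depth = number of edges = 3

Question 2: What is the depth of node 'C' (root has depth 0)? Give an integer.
Answer: 3

Derivation:
Path from root to C: J -> F -> A -> C
Depth = number of edges = 3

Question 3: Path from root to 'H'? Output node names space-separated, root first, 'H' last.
Answer: J F H

Derivation:
Walk down from root: J -> F -> H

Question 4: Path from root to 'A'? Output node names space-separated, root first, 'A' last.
Walk down from root: J -> F -> A

Answer: J F A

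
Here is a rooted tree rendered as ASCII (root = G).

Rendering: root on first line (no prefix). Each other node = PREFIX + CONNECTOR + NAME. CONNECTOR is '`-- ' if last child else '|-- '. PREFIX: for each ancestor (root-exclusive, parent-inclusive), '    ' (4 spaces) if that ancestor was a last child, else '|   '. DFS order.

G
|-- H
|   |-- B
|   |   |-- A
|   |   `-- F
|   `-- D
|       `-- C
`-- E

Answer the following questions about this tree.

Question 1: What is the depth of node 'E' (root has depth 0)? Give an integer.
Path from root to E: G -> E
Depth = number of edges = 1

Answer: 1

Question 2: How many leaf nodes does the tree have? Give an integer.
Leaves (nodes with no children): A, C, E, F

Answer: 4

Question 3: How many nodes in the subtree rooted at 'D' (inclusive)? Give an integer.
Subtree rooted at D contains: C, D
Count = 2

Answer: 2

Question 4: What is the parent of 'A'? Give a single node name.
Scan adjacency: A appears as child of B

Answer: B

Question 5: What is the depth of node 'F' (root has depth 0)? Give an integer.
Answer: 3

Derivation:
Path from root to F: G -> H -> B -> F
Depth = number of edges = 3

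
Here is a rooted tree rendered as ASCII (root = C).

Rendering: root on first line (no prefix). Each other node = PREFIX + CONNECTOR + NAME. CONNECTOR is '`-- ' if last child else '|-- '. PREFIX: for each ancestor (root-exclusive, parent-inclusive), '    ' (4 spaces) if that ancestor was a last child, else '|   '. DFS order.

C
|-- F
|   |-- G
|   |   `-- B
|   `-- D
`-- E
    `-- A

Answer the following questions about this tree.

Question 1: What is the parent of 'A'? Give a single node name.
Answer: E

Derivation:
Scan adjacency: A appears as child of E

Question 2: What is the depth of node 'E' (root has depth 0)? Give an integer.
Path from root to E: C -> E
Depth = number of edges = 1

Answer: 1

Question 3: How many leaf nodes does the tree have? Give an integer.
Answer: 3

Derivation:
Leaves (nodes with no children): A, B, D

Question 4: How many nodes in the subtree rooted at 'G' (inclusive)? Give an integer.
Answer: 2

Derivation:
Subtree rooted at G contains: B, G
Count = 2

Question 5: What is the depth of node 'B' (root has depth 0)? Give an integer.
Path from root to B: C -> F -> G -> B
Depth = number of edges = 3

Answer: 3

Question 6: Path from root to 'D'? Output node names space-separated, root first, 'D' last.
Answer: C F D

Derivation:
Walk down from root: C -> F -> D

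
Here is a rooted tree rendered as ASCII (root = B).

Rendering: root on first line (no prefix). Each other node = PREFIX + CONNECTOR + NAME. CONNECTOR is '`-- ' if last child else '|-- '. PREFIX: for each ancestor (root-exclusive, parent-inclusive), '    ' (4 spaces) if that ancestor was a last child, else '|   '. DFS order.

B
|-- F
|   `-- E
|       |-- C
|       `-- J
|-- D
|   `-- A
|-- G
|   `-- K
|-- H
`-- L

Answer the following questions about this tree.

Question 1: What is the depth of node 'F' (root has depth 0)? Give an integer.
Answer: 1

Derivation:
Path from root to F: B -> F
Depth = number of edges = 1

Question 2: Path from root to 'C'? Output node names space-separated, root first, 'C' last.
Walk down from root: B -> F -> E -> C

Answer: B F E C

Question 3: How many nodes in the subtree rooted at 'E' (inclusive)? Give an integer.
Subtree rooted at E contains: C, E, J
Count = 3

Answer: 3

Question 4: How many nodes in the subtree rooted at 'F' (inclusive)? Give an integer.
Subtree rooted at F contains: C, E, F, J
Count = 4

Answer: 4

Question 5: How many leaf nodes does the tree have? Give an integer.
Leaves (nodes with no children): A, C, H, J, K, L

Answer: 6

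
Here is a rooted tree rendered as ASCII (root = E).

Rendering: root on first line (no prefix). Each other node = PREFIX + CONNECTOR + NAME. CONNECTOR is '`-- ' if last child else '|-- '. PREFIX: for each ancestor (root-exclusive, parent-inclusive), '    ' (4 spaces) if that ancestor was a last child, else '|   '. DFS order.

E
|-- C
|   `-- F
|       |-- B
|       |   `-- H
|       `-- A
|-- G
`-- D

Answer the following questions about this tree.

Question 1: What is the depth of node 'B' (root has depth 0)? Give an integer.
Path from root to B: E -> C -> F -> B
Depth = number of edges = 3

Answer: 3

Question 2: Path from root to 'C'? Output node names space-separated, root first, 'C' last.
Walk down from root: E -> C

Answer: E C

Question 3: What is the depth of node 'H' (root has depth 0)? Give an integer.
Path from root to H: E -> C -> F -> B -> H
Depth = number of edges = 4

Answer: 4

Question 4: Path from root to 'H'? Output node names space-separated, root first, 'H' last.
Answer: E C F B H

Derivation:
Walk down from root: E -> C -> F -> B -> H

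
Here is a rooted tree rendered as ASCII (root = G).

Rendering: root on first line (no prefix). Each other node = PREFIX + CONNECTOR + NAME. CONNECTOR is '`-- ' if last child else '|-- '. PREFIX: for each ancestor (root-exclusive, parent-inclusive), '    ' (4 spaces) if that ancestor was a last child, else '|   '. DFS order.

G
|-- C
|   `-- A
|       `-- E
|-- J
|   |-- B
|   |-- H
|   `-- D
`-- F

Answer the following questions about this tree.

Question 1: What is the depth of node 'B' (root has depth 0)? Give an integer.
Path from root to B: G -> J -> B
Depth = number of edges = 2

Answer: 2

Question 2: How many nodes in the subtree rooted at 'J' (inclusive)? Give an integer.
Answer: 4

Derivation:
Subtree rooted at J contains: B, D, H, J
Count = 4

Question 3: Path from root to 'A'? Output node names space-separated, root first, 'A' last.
Walk down from root: G -> C -> A

Answer: G C A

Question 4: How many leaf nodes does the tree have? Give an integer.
Answer: 5

Derivation:
Leaves (nodes with no children): B, D, E, F, H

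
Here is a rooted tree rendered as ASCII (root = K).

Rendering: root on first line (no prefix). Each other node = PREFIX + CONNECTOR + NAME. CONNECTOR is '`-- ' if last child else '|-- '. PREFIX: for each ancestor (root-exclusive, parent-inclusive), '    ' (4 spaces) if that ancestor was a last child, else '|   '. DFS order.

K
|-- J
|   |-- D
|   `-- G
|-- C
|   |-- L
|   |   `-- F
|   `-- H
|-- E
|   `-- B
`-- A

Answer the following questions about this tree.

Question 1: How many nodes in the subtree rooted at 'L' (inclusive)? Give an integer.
Subtree rooted at L contains: F, L
Count = 2

Answer: 2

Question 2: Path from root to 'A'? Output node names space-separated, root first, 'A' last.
Walk down from root: K -> A

Answer: K A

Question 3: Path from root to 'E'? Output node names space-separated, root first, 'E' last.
Answer: K E

Derivation:
Walk down from root: K -> E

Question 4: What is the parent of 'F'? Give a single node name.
Answer: L

Derivation:
Scan adjacency: F appears as child of L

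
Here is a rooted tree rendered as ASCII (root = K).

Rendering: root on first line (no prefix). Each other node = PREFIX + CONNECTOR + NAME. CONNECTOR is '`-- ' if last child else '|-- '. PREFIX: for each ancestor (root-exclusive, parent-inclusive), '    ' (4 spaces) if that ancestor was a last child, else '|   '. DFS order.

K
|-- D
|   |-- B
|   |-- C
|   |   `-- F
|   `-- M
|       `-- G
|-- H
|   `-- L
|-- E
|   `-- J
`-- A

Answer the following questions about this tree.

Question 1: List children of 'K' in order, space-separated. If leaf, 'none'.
Answer: D H E A

Derivation:
Node K's children (from adjacency): D, H, E, A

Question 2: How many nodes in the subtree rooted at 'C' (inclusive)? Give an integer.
Answer: 2

Derivation:
Subtree rooted at C contains: C, F
Count = 2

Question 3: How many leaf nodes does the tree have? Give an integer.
Answer: 6

Derivation:
Leaves (nodes with no children): A, B, F, G, J, L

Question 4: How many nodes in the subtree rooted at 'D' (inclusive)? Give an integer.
Answer: 6

Derivation:
Subtree rooted at D contains: B, C, D, F, G, M
Count = 6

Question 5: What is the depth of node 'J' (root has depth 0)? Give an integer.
Answer: 2

Derivation:
Path from root to J: K -> E -> J
Depth = number of edges = 2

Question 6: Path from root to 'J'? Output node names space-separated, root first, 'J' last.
Answer: K E J

Derivation:
Walk down from root: K -> E -> J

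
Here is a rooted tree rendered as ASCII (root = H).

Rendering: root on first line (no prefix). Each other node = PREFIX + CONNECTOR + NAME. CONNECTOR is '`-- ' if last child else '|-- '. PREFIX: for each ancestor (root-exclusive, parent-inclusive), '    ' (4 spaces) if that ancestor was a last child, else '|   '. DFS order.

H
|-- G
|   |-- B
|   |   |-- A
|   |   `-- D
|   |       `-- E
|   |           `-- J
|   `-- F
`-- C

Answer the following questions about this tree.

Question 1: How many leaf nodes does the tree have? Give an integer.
Answer: 4

Derivation:
Leaves (nodes with no children): A, C, F, J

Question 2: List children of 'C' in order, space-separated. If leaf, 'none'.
Answer: none

Derivation:
Node C's children (from adjacency): (leaf)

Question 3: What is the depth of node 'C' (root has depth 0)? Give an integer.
Answer: 1

Derivation:
Path from root to C: H -> C
Depth = number of edges = 1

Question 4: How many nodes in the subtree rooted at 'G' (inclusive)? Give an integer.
Answer: 7

Derivation:
Subtree rooted at G contains: A, B, D, E, F, G, J
Count = 7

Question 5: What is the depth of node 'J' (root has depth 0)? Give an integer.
Answer: 5

Derivation:
Path from root to J: H -> G -> B -> D -> E -> J
Depth = number of edges = 5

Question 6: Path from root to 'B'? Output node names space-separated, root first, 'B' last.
Answer: H G B

Derivation:
Walk down from root: H -> G -> B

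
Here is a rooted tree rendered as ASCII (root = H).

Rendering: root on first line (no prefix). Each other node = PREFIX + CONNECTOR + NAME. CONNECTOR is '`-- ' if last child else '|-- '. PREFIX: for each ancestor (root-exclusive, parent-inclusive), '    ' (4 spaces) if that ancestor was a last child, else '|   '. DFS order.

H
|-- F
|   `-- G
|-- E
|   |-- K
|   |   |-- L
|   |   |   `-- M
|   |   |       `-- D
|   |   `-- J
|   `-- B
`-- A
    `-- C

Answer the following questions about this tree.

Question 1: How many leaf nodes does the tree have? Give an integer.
Leaves (nodes with no children): B, C, D, G, J

Answer: 5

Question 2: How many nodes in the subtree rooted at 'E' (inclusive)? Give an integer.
Subtree rooted at E contains: B, D, E, J, K, L, M
Count = 7

Answer: 7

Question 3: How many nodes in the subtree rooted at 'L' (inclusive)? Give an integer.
Answer: 3

Derivation:
Subtree rooted at L contains: D, L, M
Count = 3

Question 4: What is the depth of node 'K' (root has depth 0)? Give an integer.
Path from root to K: H -> E -> K
Depth = number of edges = 2

Answer: 2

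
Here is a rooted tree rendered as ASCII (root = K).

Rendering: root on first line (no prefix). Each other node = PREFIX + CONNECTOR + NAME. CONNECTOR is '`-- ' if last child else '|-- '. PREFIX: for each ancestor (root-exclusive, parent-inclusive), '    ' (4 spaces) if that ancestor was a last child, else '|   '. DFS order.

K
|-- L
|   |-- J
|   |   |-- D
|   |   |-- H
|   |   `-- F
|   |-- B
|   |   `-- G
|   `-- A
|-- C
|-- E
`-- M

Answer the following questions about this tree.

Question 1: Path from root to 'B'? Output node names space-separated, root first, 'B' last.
Answer: K L B

Derivation:
Walk down from root: K -> L -> B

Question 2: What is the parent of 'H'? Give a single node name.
Answer: J

Derivation:
Scan adjacency: H appears as child of J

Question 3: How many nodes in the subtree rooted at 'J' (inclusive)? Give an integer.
Answer: 4

Derivation:
Subtree rooted at J contains: D, F, H, J
Count = 4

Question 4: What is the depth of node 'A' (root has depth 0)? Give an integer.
Path from root to A: K -> L -> A
Depth = number of edges = 2

Answer: 2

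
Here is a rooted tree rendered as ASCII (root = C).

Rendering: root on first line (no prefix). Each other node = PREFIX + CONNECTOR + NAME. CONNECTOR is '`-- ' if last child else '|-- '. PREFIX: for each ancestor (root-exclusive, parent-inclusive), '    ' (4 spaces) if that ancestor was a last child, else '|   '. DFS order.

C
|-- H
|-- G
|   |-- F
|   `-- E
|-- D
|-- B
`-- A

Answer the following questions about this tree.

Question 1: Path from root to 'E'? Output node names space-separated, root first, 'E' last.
Answer: C G E

Derivation:
Walk down from root: C -> G -> E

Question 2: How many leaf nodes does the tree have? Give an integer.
Leaves (nodes with no children): A, B, D, E, F, H

Answer: 6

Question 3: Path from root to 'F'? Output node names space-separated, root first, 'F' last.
Walk down from root: C -> G -> F

Answer: C G F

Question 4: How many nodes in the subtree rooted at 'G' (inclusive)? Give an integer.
Subtree rooted at G contains: E, F, G
Count = 3

Answer: 3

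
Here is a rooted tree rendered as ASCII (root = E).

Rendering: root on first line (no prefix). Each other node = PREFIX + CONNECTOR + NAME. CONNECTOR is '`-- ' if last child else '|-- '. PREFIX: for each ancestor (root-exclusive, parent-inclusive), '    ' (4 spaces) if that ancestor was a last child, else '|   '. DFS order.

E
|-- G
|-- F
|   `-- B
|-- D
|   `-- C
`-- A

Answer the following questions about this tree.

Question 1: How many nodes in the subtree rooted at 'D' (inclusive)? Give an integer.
Answer: 2

Derivation:
Subtree rooted at D contains: C, D
Count = 2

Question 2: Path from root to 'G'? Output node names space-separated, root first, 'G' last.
Answer: E G

Derivation:
Walk down from root: E -> G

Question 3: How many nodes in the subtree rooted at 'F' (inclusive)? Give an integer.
Subtree rooted at F contains: B, F
Count = 2

Answer: 2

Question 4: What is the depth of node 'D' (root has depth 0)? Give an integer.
Answer: 1

Derivation:
Path from root to D: E -> D
Depth = number of edges = 1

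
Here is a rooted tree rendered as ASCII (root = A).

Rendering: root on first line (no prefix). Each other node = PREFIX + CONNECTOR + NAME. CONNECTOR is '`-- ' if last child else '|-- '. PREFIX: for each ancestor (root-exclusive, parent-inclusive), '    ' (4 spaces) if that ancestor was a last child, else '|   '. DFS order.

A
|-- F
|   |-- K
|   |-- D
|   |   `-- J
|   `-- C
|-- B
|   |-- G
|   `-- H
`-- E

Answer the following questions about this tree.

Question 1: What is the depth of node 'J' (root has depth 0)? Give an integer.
Path from root to J: A -> F -> D -> J
Depth = number of edges = 3

Answer: 3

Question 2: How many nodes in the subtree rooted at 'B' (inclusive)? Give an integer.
Answer: 3

Derivation:
Subtree rooted at B contains: B, G, H
Count = 3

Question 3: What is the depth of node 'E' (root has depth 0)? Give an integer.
Answer: 1

Derivation:
Path from root to E: A -> E
Depth = number of edges = 1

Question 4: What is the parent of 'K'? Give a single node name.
Scan adjacency: K appears as child of F

Answer: F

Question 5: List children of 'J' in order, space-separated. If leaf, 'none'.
Node J's children (from adjacency): (leaf)

Answer: none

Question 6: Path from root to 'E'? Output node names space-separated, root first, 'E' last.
Walk down from root: A -> E

Answer: A E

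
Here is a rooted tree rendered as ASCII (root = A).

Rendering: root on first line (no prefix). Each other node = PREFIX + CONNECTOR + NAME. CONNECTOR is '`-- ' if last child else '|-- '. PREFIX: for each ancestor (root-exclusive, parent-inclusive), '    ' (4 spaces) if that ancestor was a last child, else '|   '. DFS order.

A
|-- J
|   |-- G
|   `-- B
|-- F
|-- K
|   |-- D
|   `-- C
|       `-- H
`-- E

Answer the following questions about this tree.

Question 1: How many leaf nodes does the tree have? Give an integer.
Leaves (nodes with no children): B, D, E, F, G, H

Answer: 6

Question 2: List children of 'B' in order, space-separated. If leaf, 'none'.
Node B's children (from adjacency): (leaf)

Answer: none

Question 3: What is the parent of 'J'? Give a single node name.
Scan adjacency: J appears as child of A

Answer: A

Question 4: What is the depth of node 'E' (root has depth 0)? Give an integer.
Answer: 1

Derivation:
Path from root to E: A -> E
Depth = number of edges = 1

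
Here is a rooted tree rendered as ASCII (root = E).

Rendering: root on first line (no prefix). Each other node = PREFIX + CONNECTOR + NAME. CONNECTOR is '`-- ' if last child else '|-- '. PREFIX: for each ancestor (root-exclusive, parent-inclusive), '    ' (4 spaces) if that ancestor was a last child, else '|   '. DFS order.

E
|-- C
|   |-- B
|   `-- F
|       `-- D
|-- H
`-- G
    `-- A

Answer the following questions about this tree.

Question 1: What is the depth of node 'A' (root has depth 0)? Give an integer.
Path from root to A: E -> G -> A
Depth = number of edges = 2

Answer: 2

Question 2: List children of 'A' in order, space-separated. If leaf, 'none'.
Node A's children (from adjacency): (leaf)

Answer: none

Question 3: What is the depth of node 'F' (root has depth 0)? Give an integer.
Path from root to F: E -> C -> F
Depth = number of edges = 2

Answer: 2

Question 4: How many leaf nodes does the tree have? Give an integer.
Answer: 4

Derivation:
Leaves (nodes with no children): A, B, D, H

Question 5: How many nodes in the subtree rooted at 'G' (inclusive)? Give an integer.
Answer: 2

Derivation:
Subtree rooted at G contains: A, G
Count = 2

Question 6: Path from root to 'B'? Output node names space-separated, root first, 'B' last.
Walk down from root: E -> C -> B

Answer: E C B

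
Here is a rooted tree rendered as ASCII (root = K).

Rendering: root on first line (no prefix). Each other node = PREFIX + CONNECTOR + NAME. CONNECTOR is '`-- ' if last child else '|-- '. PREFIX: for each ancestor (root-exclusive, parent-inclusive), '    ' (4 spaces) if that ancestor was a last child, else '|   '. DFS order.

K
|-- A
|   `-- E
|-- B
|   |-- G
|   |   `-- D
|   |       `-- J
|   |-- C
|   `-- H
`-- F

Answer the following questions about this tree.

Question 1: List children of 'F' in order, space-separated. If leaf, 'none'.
Answer: none

Derivation:
Node F's children (from adjacency): (leaf)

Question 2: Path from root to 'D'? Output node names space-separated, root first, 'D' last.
Walk down from root: K -> B -> G -> D

Answer: K B G D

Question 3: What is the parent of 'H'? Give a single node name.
Scan adjacency: H appears as child of B

Answer: B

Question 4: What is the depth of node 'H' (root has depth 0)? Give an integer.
Path from root to H: K -> B -> H
Depth = number of edges = 2

Answer: 2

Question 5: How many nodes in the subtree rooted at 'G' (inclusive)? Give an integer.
Subtree rooted at G contains: D, G, J
Count = 3

Answer: 3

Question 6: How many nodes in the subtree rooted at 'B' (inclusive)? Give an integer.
Subtree rooted at B contains: B, C, D, G, H, J
Count = 6

Answer: 6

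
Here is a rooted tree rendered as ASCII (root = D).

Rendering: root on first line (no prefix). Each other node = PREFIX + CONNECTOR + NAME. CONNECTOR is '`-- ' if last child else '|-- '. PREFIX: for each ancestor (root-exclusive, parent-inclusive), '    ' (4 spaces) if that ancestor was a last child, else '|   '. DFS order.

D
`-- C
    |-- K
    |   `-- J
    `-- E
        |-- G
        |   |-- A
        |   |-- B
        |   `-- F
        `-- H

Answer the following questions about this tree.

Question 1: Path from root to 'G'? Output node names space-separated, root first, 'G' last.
Walk down from root: D -> C -> E -> G

Answer: D C E G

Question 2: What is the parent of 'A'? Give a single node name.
Scan adjacency: A appears as child of G

Answer: G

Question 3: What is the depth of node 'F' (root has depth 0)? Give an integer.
Path from root to F: D -> C -> E -> G -> F
Depth = number of edges = 4

Answer: 4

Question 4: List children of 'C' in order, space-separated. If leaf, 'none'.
Node C's children (from adjacency): K, E

Answer: K E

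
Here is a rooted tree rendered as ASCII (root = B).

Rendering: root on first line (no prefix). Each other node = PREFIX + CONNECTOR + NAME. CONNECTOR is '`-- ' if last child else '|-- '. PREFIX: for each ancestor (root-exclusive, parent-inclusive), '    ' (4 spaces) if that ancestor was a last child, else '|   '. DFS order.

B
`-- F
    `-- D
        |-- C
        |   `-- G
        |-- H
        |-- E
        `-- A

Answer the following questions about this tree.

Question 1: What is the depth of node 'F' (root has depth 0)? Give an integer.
Answer: 1

Derivation:
Path from root to F: B -> F
Depth = number of edges = 1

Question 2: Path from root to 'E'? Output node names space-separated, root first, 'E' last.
Walk down from root: B -> F -> D -> E

Answer: B F D E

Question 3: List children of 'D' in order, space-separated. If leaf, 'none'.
Node D's children (from adjacency): C, H, E, A

Answer: C H E A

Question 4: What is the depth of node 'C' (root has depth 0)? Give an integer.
Path from root to C: B -> F -> D -> C
Depth = number of edges = 3

Answer: 3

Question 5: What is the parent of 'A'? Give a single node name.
Scan adjacency: A appears as child of D

Answer: D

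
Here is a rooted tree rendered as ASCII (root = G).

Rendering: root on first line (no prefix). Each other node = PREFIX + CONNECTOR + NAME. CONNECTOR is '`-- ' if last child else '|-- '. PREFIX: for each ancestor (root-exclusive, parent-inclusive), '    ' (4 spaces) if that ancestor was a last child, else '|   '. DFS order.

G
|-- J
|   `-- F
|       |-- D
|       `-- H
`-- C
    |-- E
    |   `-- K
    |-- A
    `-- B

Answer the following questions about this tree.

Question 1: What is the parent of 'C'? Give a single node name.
Answer: G

Derivation:
Scan adjacency: C appears as child of G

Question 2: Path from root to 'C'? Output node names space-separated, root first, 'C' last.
Walk down from root: G -> C

Answer: G C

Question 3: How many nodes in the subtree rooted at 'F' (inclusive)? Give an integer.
Subtree rooted at F contains: D, F, H
Count = 3

Answer: 3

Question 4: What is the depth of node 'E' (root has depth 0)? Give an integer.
Path from root to E: G -> C -> E
Depth = number of edges = 2

Answer: 2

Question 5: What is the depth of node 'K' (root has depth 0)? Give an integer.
Path from root to K: G -> C -> E -> K
Depth = number of edges = 3

Answer: 3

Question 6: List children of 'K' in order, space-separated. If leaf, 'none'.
Answer: none

Derivation:
Node K's children (from adjacency): (leaf)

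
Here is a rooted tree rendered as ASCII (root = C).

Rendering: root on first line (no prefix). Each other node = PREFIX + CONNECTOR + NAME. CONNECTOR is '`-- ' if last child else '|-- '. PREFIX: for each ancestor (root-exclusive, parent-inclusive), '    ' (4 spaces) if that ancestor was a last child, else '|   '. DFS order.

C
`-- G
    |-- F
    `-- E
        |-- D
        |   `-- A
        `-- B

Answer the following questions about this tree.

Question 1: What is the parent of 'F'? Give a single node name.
Scan adjacency: F appears as child of G

Answer: G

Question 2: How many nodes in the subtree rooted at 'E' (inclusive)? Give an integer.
Answer: 4

Derivation:
Subtree rooted at E contains: A, B, D, E
Count = 4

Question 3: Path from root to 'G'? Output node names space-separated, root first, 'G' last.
Walk down from root: C -> G

Answer: C G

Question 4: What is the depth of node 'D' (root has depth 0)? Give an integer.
Path from root to D: C -> G -> E -> D
Depth = number of edges = 3

Answer: 3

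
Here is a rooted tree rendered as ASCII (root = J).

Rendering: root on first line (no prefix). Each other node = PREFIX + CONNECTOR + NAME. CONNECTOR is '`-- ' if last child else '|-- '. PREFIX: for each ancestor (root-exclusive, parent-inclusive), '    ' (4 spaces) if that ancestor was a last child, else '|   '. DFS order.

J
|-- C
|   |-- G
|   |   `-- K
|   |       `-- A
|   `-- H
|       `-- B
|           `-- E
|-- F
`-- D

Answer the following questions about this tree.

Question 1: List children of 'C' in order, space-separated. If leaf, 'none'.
Answer: G H

Derivation:
Node C's children (from adjacency): G, H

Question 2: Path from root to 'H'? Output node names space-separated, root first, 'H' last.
Answer: J C H

Derivation:
Walk down from root: J -> C -> H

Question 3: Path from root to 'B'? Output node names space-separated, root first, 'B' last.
Answer: J C H B

Derivation:
Walk down from root: J -> C -> H -> B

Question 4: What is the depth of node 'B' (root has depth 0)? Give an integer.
Answer: 3

Derivation:
Path from root to B: J -> C -> H -> B
Depth = number of edges = 3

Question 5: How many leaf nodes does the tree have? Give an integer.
Answer: 4

Derivation:
Leaves (nodes with no children): A, D, E, F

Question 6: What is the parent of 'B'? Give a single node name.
Answer: H

Derivation:
Scan adjacency: B appears as child of H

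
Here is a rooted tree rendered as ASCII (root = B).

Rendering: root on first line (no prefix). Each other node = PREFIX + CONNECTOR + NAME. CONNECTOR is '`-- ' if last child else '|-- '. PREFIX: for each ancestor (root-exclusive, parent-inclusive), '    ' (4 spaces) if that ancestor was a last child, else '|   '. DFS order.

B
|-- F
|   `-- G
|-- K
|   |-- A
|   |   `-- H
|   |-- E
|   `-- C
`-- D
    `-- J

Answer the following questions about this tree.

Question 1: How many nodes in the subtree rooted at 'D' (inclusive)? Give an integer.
Subtree rooted at D contains: D, J
Count = 2

Answer: 2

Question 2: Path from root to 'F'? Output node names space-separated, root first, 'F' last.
Answer: B F

Derivation:
Walk down from root: B -> F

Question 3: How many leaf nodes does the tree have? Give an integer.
Leaves (nodes with no children): C, E, G, H, J

Answer: 5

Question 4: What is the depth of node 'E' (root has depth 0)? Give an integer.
Path from root to E: B -> K -> E
Depth = number of edges = 2

Answer: 2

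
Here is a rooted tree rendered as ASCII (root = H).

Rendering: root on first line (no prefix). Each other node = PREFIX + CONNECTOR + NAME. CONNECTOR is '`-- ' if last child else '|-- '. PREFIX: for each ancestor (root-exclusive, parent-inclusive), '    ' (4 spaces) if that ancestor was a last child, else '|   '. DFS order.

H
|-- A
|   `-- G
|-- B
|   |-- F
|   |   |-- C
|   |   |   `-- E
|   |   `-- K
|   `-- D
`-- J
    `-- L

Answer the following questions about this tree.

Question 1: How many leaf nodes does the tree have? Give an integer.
Answer: 5

Derivation:
Leaves (nodes with no children): D, E, G, K, L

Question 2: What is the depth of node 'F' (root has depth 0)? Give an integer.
Answer: 2

Derivation:
Path from root to F: H -> B -> F
Depth = number of edges = 2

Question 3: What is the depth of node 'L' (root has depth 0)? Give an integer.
Path from root to L: H -> J -> L
Depth = number of edges = 2

Answer: 2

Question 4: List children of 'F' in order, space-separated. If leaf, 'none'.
Node F's children (from adjacency): C, K

Answer: C K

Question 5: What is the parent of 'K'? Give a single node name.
Answer: F

Derivation:
Scan adjacency: K appears as child of F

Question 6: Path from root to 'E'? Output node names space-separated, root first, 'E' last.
Answer: H B F C E

Derivation:
Walk down from root: H -> B -> F -> C -> E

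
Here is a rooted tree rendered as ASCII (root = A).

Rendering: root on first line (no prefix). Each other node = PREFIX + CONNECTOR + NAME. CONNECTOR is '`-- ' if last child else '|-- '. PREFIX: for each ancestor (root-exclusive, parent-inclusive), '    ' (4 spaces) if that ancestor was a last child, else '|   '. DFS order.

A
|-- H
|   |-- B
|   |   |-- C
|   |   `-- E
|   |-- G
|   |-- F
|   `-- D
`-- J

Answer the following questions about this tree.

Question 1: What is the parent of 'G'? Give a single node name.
Answer: H

Derivation:
Scan adjacency: G appears as child of H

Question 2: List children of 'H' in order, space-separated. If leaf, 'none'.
Answer: B G F D

Derivation:
Node H's children (from adjacency): B, G, F, D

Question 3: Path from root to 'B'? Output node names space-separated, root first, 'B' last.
Walk down from root: A -> H -> B

Answer: A H B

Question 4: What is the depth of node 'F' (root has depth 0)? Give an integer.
Answer: 2

Derivation:
Path from root to F: A -> H -> F
Depth = number of edges = 2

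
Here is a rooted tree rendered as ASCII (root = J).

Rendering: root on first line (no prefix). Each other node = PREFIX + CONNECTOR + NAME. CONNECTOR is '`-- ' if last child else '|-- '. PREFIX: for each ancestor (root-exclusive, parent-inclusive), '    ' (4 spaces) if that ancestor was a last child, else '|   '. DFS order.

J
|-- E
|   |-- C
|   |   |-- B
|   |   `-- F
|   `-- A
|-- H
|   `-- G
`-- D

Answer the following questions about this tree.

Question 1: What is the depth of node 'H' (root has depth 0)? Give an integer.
Answer: 1

Derivation:
Path from root to H: J -> H
Depth = number of edges = 1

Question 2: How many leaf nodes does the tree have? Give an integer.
Leaves (nodes with no children): A, B, D, F, G

Answer: 5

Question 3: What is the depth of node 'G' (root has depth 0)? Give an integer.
Answer: 2

Derivation:
Path from root to G: J -> H -> G
Depth = number of edges = 2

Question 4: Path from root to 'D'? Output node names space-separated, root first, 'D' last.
Walk down from root: J -> D

Answer: J D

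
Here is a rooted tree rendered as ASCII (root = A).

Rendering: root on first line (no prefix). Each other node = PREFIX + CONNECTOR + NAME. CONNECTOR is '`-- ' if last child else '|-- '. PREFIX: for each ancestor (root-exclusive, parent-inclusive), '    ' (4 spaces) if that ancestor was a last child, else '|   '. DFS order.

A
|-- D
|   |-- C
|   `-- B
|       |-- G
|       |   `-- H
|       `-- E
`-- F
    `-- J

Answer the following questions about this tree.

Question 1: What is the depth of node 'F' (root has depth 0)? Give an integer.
Path from root to F: A -> F
Depth = number of edges = 1

Answer: 1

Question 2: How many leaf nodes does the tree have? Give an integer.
Answer: 4

Derivation:
Leaves (nodes with no children): C, E, H, J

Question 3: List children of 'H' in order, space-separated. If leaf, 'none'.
Node H's children (from adjacency): (leaf)

Answer: none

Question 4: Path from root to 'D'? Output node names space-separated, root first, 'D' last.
Walk down from root: A -> D

Answer: A D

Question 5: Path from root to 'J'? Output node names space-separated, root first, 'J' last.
Answer: A F J

Derivation:
Walk down from root: A -> F -> J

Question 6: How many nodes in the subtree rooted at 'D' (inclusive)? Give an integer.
Subtree rooted at D contains: B, C, D, E, G, H
Count = 6

Answer: 6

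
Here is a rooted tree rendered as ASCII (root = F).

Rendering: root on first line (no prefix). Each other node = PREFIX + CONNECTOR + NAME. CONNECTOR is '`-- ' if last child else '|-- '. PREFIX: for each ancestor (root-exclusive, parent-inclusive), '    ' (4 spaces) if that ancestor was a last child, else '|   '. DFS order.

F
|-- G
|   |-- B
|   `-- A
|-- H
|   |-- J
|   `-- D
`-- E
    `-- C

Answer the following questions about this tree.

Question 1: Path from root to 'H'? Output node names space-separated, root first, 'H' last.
Answer: F H

Derivation:
Walk down from root: F -> H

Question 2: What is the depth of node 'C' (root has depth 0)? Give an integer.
Path from root to C: F -> E -> C
Depth = number of edges = 2

Answer: 2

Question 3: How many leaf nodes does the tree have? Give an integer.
Leaves (nodes with no children): A, B, C, D, J

Answer: 5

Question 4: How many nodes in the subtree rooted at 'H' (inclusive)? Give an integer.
Subtree rooted at H contains: D, H, J
Count = 3

Answer: 3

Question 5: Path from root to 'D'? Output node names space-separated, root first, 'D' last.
Walk down from root: F -> H -> D

Answer: F H D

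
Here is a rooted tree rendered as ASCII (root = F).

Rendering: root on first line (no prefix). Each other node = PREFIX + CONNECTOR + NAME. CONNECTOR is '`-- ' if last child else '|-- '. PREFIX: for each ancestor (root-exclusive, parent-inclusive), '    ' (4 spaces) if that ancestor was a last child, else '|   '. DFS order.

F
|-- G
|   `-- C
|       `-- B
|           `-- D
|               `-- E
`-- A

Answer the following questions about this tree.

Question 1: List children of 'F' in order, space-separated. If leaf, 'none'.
Node F's children (from adjacency): G, A

Answer: G A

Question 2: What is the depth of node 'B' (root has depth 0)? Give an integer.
Answer: 3

Derivation:
Path from root to B: F -> G -> C -> B
Depth = number of edges = 3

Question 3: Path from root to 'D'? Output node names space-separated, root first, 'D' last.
Answer: F G C B D

Derivation:
Walk down from root: F -> G -> C -> B -> D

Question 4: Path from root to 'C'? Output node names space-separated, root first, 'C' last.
Answer: F G C

Derivation:
Walk down from root: F -> G -> C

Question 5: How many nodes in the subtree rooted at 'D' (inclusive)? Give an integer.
Answer: 2

Derivation:
Subtree rooted at D contains: D, E
Count = 2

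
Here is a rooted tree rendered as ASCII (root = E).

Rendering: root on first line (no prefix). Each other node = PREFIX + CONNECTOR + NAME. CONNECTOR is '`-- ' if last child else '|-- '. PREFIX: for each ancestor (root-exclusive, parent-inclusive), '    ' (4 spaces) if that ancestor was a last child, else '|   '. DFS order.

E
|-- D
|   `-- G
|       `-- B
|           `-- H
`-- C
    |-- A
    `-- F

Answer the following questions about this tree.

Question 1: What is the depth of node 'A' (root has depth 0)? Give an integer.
Answer: 2

Derivation:
Path from root to A: E -> C -> A
Depth = number of edges = 2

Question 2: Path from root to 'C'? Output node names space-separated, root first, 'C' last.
Walk down from root: E -> C

Answer: E C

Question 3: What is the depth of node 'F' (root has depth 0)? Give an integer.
Path from root to F: E -> C -> F
Depth = number of edges = 2

Answer: 2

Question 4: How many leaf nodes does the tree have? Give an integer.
Leaves (nodes with no children): A, F, H

Answer: 3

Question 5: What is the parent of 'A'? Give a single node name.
Scan adjacency: A appears as child of C

Answer: C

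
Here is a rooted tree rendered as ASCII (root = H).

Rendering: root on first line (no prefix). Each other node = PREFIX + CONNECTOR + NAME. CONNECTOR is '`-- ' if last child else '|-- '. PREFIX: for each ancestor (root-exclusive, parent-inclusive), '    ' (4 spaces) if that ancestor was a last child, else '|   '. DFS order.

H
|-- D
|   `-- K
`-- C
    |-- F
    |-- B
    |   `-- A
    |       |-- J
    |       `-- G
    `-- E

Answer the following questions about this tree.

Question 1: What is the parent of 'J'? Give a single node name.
Scan adjacency: J appears as child of A

Answer: A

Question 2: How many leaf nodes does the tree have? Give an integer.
Leaves (nodes with no children): E, F, G, J, K

Answer: 5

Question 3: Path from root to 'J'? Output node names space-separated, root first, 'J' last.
Walk down from root: H -> C -> B -> A -> J

Answer: H C B A J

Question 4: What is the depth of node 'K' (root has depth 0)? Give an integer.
Answer: 2

Derivation:
Path from root to K: H -> D -> K
Depth = number of edges = 2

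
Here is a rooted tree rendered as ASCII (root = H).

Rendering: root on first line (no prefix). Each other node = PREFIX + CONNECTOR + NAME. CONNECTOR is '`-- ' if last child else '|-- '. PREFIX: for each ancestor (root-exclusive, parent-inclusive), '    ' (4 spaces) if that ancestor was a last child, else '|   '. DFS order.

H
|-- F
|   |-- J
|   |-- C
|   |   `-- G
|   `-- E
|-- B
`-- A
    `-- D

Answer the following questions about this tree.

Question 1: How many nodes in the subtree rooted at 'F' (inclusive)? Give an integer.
Answer: 5

Derivation:
Subtree rooted at F contains: C, E, F, G, J
Count = 5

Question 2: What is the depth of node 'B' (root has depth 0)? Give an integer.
Path from root to B: H -> B
Depth = number of edges = 1

Answer: 1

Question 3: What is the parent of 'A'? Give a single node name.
Answer: H

Derivation:
Scan adjacency: A appears as child of H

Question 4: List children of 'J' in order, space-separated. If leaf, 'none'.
Node J's children (from adjacency): (leaf)

Answer: none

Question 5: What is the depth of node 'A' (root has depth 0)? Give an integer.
Path from root to A: H -> A
Depth = number of edges = 1

Answer: 1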